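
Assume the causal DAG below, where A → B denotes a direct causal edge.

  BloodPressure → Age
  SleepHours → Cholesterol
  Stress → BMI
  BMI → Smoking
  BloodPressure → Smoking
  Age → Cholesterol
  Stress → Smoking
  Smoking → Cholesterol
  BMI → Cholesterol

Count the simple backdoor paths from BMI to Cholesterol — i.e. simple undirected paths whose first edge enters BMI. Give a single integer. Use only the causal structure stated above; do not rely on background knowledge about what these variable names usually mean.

2

A backdoor path from BMI to Cholesterol is any simple undirected path whose first edge points into BMI (i.e. leaves BMI via a parent).
Parents of BMI: {Stress}.
Enumerating:
  P1: BMI <- Stress -> Smoking <- BloodPressure -> Age -> Cholesterol
  P2: BMI <- Stress -> Smoking -> Cholesterol
That exhausts the simple backdoor paths. Count: 2.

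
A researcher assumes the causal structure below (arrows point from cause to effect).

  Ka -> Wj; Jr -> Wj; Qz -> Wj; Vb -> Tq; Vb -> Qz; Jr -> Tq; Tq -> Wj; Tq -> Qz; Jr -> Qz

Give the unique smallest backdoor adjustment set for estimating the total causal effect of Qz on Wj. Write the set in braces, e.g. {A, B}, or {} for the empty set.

Variables eligible for adjustment (non-descendants of Qz, excluding Qz and Wj): {Jr, Ka, Tq, Vb}.
Backdoor paths from Qz to Wj:
  P1: Qz <- Jr -> Tq -> Wj
  P2: Qz <- Jr -> Wj
  P3: Qz <- Vb -> Tq <- Jr -> Wj
  P4: Qz <- Vb -> Tq -> Wj
  P5: Qz <- Tq <- Jr -> Wj
  P6: Qz <- Tq -> Wj
The empty set is not sufficient: P1 (Qz <- Jr -> Tq -> Wj) has no collider blocking it and no conditioned non-collider, so it is open.
Try {Jr, Tq}:
  P1: blocked at fork node Jr ∈ conditioning set.
  P2: blocked at fork node Jr ∈ conditioning set.
  P3: blocked at fork node Jr ∈ conditioning set.
  P4: blocked at chain node Tq ∈ conditioning set.
  P5: blocked at chain node Tq ∈ conditioning set.
  P6: blocked at fork node Tq ∈ conditioning set.
{Jr, Tq} contains no descendant of Qz and blocks every backdoor path.
Every element of {Jr, Tq} is needed (dropping Jr leaves P2 open; dropping Tq leaves P4 open), so no proper subset is valid.
Among all size-2 subsets of the eligible variables, only {Jr, Tq} blocks every backdoor path, so it is the unique smallest valid adjustment set.

{Jr, Tq}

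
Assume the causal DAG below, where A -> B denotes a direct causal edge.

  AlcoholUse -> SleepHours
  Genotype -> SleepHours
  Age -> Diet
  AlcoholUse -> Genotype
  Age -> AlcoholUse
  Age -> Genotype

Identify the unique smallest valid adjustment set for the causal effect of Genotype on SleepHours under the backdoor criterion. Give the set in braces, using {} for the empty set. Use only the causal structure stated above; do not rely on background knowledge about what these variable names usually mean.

Variables eligible for adjustment (non-descendants of Genotype, excluding Genotype and SleepHours): {Age, AlcoholUse, Diet}.
Backdoor paths from Genotype to SleepHours:
  P1: Genotype <- Age -> AlcoholUse -> SleepHours
  P2: Genotype <- AlcoholUse -> SleepHours
The empty set is not sufficient: P1 (Genotype <- Age -> AlcoholUse -> SleepHours) has no collider blocking it and no conditioned non-collider, so it is open.
Try {AlcoholUse}:
  P1: blocked at chain node AlcoholUse ∈ conditioning set.
  P2: blocked at fork node AlcoholUse ∈ conditioning set.
{AlcoholUse} contains no descendant of Genotype and blocks every backdoor path.
No other singleton works — e.g. {Age} leaves P2 open — so {AlcoholUse} is the unique smallest valid adjustment set.

{AlcoholUse}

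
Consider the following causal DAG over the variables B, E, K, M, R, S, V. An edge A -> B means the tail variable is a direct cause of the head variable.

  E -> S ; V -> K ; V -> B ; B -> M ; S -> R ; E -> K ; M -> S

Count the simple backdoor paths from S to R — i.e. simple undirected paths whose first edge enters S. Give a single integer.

A backdoor path from S to R is any simple undirected path whose first edge points into S (i.e. leaves S via a parent).
Parents of S: {E, M}.
No simple path from any parent of S reaches R without revisiting S, so there are no backdoor paths.

0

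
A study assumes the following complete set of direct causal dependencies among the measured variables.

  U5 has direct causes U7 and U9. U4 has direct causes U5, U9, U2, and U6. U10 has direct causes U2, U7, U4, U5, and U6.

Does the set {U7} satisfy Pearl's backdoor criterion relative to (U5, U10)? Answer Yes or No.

No

Backdoor paths from U5 to U10 (paths whose first edge points into U5):
  P1: U5 <- U7 -> U10
  P2: U5 <- U9 -> U4 <- U2 -> U10
  P3: U5 <- U9 -> U4 <- U6 -> U10
  P4: U5 <- U9 -> U4 -> U10
Condition 1 (no descendant of U5 in the set): holds — descendants of U5 are {U10, U4}; none are in {U7}.
Condition 2 (every backdoor path blocked by {U7}):
  P1: blocked at fork node U7 ∈ conditioning set.
  P2: blocked at collider U4 (neither it nor any descendant is in the conditioning set).
  P3: blocked at collider U4 (neither it nor any descendant is in the conditioning set).
  P4: open — no interior node is in the conditioning set.
{U7} does not satisfy the backdoor criterion.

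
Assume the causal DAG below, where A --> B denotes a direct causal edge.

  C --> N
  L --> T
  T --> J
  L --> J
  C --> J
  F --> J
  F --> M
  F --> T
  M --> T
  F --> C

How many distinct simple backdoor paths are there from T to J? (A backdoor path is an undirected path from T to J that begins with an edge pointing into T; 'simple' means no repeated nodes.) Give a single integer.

5

A backdoor path from T to J is any simple undirected path whose first edge points into T (i.e. leaves T via a parent).
Parents of T: {F, L, M}.
Enumerating:
  P1: T <- F -> C -> J
  P2: T <- F -> J
  P3: T <- L -> J
  P4: T <- M <- F -> C -> J
  P5: T <- M <- F -> J
That exhausts the simple backdoor paths. Count: 5.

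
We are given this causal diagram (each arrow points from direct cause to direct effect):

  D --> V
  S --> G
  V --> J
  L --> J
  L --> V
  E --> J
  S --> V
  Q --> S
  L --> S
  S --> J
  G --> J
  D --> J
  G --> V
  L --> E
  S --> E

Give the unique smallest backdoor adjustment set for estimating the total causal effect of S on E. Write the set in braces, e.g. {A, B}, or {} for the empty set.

Variables eligible for adjustment (non-descendants of S, excluding S and E): {D, L, Q}.
Backdoor paths from S to E:
  P1: S <- L -> E
  P2: S <- L -> V <- D -> J <- E
  P3: S <- L -> V <- G -> J <- E
  P4: S <- L -> V -> J <- E
  P5: S <- L -> J <- E
The empty set is not sufficient: P1 (S <- L -> E) has no collider blocking it and no conditioned non-collider, so it is open.
Try {L}:
  P1: blocked at fork node L ∈ conditioning set.
  P2: blocked at fork node L ∈ conditioning set.
  P3: blocked at fork node L ∈ conditioning set.
  P4: blocked at fork node L ∈ conditioning set.
  P5: blocked at fork node L ∈ conditioning set.
{L} contains no descendant of S and blocks every backdoor path.
No other singleton works — e.g. {D} leaves P1 open — so {L} is the unique smallest valid adjustment set.

{L}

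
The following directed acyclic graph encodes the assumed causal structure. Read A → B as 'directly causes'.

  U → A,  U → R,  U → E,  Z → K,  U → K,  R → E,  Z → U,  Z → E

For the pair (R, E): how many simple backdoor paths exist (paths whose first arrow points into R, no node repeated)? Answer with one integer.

3

A backdoor path from R to E is any simple undirected path whose first edge points into R (i.e. leaves R via a parent).
Parents of R: {U}.
Enumerating:
  P1: R <- U <- Z -> E
  P2: R <- U -> K <- Z -> E
  P3: R <- U -> E
That exhausts the simple backdoor paths. Count: 3.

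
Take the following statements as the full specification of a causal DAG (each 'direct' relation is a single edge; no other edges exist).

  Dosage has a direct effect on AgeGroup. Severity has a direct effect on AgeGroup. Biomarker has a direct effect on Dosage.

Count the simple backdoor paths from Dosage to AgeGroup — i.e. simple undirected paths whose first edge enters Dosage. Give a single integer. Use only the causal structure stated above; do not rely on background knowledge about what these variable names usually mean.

0

A backdoor path from Dosage to AgeGroup is any simple undirected path whose first edge points into Dosage (i.e. leaves Dosage via a parent).
Parents of Dosage: {Biomarker}.
No simple path from any parent of Dosage reaches AgeGroup without revisiting Dosage, so there are no backdoor paths.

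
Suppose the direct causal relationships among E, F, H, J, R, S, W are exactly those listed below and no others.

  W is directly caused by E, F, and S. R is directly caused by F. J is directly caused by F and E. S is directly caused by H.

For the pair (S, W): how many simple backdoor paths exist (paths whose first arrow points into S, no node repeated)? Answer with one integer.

A backdoor path from S to W is any simple undirected path whose first edge points into S (i.e. leaves S via a parent).
Parents of S: {H}.
No simple path from any parent of S reaches W without revisiting S, so there are no backdoor paths.

0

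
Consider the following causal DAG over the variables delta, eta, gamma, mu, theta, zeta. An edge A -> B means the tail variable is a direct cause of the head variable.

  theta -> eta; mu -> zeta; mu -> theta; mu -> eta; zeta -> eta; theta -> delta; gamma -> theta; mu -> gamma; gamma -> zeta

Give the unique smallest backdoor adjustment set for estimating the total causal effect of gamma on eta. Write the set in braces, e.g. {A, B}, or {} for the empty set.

Variables eligible for adjustment (non-descendants of gamma, excluding gamma and eta): {mu}.
Backdoor paths from gamma to eta:
  P1: gamma <- mu -> theta -> eta
  P2: gamma <- mu -> zeta -> eta
  P3: gamma <- mu -> eta
The empty set is not sufficient: P1 (gamma <- mu -> theta -> eta) has no collider blocking it and no conditioned non-collider, so it is open.
Try {mu}:
  P1: blocked at fork node mu ∈ conditioning set.
  P2: blocked at fork node mu ∈ conditioning set.
  P3: blocked at fork node mu ∈ conditioning set.
{mu} contains no descendant of gamma and blocks every backdoor path.
{mu} is the unique smallest valid adjustment set.

{mu}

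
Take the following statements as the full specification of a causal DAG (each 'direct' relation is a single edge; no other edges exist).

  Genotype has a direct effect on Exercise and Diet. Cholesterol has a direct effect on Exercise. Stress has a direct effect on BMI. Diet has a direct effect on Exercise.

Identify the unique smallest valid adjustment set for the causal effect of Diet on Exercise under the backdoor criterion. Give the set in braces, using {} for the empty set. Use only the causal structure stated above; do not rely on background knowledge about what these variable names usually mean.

{Genotype}

Variables eligible for adjustment (non-descendants of Diet, excluding Diet and Exercise): {BMI, Cholesterol, Genotype, Stress}.
Backdoor paths from Diet to Exercise:
  P1: Diet <- Genotype -> Exercise
The empty set is not sufficient: P1 (Diet <- Genotype -> Exercise) has no collider blocking it and no conditioned non-collider, so it is open.
Try {Genotype}:
  P1: blocked at fork node Genotype ∈ conditioning set.
{Genotype} contains no descendant of Diet and blocks every backdoor path.
No other singleton works — e.g. {Cholesterol} leaves P1 open — so {Genotype} is the unique smallest valid adjustment set.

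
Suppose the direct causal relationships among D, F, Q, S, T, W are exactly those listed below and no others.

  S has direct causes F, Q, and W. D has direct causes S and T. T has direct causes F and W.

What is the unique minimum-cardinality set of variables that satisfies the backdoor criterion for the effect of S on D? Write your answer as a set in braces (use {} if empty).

Variables eligible for adjustment (non-descendants of S, excluding S and D): {F, Q, T, W}.
Backdoor paths from S to D:
  P1: S <- F -> T -> D
  P2: S <- W -> T -> D
The empty set is not sufficient: P1 (S <- F -> T -> D) has no collider blocking it and no conditioned non-collider, so it is open.
Try {T}:
  P1: blocked at chain node T ∈ conditioning set.
  P2: blocked at chain node T ∈ conditioning set.
{T} contains no descendant of S and blocks every backdoor path.
No other singleton works — e.g. {F} leaves P2 open — so {T} is the unique smallest valid adjustment set.

{T}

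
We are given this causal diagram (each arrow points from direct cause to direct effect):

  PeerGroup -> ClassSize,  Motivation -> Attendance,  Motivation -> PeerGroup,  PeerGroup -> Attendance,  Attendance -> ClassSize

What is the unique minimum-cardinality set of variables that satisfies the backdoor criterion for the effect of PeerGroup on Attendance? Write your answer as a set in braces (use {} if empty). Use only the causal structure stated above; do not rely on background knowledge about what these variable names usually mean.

Variables eligible for adjustment (non-descendants of PeerGroup, excluding PeerGroup and Attendance): {Motivation}.
Backdoor paths from PeerGroup to Attendance:
  P1: PeerGroup <- Motivation -> Attendance
The empty set is not sufficient: P1 (PeerGroup <- Motivation -> Attendance) has no collider blocking it and no conditioned non-collider, so it is open.
Try {Motivation}:
  P1: blocked at fork node Motivation ∈ conditioning set.
{Motivation} contains no descendant of PeerGroup and blocks every backdoor path.
{Motivation} is the unique smallest valid adjustment set.

{Motivation}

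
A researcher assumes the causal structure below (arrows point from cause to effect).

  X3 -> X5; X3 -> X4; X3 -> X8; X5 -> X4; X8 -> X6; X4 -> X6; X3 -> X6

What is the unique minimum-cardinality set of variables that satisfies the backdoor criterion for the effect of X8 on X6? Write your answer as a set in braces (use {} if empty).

{X3}

Variables eligible for adjustment (non-descendants of X8, excluding X8 and X6): {X3, X4, X5}.
Backdoor paths from X8 to X6:
  P1: X8 <- X3 -> X5 -> X4 -> X6
  P2: X8 <- X3 -> X4 -> X6
  P3: X8 <- X3 -> X6
The empty set is not sufficient: P1 (X8 <- X3 -> X5 -> X4 -> X6) has no collider blocking it and no conditioned non-collider, so it is open.
Try {X3}:
  P1: blocked at fork node X3 ∈ conditioning set.
  P2: blocked at fork node X3 ∈ conditioning set.
  P3: blocked at fork node X3 ∈ conditioning set.
{X3} contains no descendant of X8 and blocks every backdoor path.
No other singleton works — e.g. {X5} leaves P2 open — so {X3} is the unique smallest valid adjustment set.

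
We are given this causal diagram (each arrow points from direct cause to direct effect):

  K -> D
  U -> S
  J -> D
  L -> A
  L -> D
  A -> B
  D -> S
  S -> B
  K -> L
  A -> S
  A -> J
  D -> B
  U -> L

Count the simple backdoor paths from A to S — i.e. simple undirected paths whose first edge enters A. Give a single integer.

5

A backdoor path from A to S is any simple undirected path whose first edge points into A (i.e. leaves A via a parent).
Parents of A: {L}.
Enumerating:
  P1: A <- L <- U -> S
  P2: A <- L <- K -> D -> S
  P3: A <- L <- K -> D -> B <- S
  P4: A <- L -> D -> S
  P5: A <- L -> D -> B <- S
That exhausts the simple backdoor paths. Count: 5.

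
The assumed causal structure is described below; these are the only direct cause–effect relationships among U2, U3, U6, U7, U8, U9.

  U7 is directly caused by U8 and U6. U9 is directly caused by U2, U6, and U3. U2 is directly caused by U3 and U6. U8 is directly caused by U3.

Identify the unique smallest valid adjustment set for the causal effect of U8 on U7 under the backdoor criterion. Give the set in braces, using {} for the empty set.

Variables eligible for adjustment (non-descendants of U8, excluding U8 and U7): {U2, U3, U6, U9}.
Backdoor paths from U8 to U7:
  P1: U8 <- U3 -> U2 <- U6 -> U7
  P2: U8 <- U3 -> U2 -> U9 <- U6 -> U7
  P3: U8 <- U3 -> U9 <- U6 -> U7
  P4: U8 <- U3 -> U9 <- U2 <- U6 -> U7
Each backdoor path contains an unconditioned collider, so every path is already blocked with the empty conditioning set:
  P1: blocked at collider U2 (neither it nor any descendant is in the conditioning set).
  P2: blocked at collider U9 (neither it nor any descendant is in the conditioning set).
  P3: blocked at collider U9 (neither it nor any descendant is in the conditioning set).
  P4: blocked at collider U9 (neither it nor any descendant is in the conditioning set).
The empty set is therefore the unique smallest valid set.

{}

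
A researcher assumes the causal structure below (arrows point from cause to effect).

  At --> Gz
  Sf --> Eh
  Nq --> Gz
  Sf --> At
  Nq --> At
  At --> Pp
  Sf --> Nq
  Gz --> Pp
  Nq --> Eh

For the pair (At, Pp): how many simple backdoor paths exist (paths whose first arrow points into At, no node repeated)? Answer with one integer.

3

A backdoor path from At to Pp is any simple undirected path whose first edge points into At (i.e. leaves At via a parent).
Parents of At: {Nq, Sf}.
Enumerating:
  P1: At <- Sf -> Nq -> Gz -> Pp
  P2: At <- Sf -> Eh <- Nq -> Gz -> Pp
  P3: At <- Nq -> Gz -> Pp
That exhausts the simple backdoor paths. Count: 3.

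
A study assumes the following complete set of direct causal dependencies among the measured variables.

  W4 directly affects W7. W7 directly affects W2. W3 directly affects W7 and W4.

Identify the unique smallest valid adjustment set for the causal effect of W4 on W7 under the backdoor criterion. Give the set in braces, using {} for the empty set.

{W3}

Variables eligible for adjustment (non-descendants of W4, excluding W4 and W7): {W3}.
Backdoor paths from W4 to W7:
  P1: W4 <- W3 -> W7
The empty set is not sufficient: P1 (W4 <- W3 -> W7) has no collider blocking it and no conditioned non-collider, so it is open.
Try {W3}:
  P1: blocked at fork node W3 ∈ conditioning set.
{W3} contains no descendant of W4 and blocks every backdoor path.
{W3} is the unique smallest valid adjustment set.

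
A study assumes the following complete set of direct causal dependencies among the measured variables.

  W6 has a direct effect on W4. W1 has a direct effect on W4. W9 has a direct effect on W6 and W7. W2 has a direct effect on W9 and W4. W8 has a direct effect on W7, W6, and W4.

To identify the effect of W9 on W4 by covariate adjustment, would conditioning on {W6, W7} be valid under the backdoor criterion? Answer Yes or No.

Backdoor paths from W9 to W4 (paths whose first edge points into W9):
  P1: W9 <- W2 -> W4
Condition 1 (no descendant of W9 in the set): FAILS — W6 and W7 are descendants of W9.
Condition 2 (every backdoor path blocked by {W6, W7}):
  P1: open — no interior node is in the conditioning set.
{W6, W7} does not satisfy the backdoor criterion.

No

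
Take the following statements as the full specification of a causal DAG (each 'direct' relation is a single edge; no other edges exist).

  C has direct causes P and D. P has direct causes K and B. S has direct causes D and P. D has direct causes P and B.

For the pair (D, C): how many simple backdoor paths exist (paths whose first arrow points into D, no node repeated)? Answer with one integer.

2

A backdoor path from D to C is any simple undirected path whose first edge points into D (i.e. leaves D via a parent).
Parents of D: {B, P}.
Enumerating:
  P1: D <- B -> P -> C
  P2: D <- P -> C
That exhausts the simple backdoor paths. Count: 2.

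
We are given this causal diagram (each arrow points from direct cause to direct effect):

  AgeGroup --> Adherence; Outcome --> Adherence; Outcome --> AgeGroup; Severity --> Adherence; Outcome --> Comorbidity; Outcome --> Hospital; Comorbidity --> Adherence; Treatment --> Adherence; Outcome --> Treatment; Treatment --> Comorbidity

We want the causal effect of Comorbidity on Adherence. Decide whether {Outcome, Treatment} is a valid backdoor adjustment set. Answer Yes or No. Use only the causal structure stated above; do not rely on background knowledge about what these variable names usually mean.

Backdoor paths from Comorbidity to Adherence (paths whose first edge points into Comorbidity):
  P1: Comorbidity <- Outcome -> AgeGroup -> Adherence
  P2: Comorbidity <- Outcome -> Treatment -> Adherence
  P3: Comorbidity <- Outcome -> Adherence
  P4: Comorbidity <- Treatment <- Outcome -> AgeGroup -> Adherence
  P5: Comorbidity <- Treatment <- Outcome -> Adherence
  P6: Comorbidity <- Treatment -> Adherence
Condition 1 (no descendant of Comorbidity in the set): holds — descendants of Comorbidity are {Adherence}; none are in {Outcome, Treatment}.
Condition 2 (every backdoor path blocked by {Outcome, Treatment}):
  P1: blocked at fork node Outcome ∈ conditioning set.
  P2: blocked at fork node Outcome ∈ conditioning set.
  P3: blocked at fork node Outcome ∈ conditioning set.
  P4: blocked at chain node Treatment ∈ conditioning set.
  P5: blocked at chain node Treatment ∈ conditioning set.
  P6: blocked at fork node Treatment ∈ conditioning set.
{Outcome, Treatment} satisfies the backdoor criterion.

Yes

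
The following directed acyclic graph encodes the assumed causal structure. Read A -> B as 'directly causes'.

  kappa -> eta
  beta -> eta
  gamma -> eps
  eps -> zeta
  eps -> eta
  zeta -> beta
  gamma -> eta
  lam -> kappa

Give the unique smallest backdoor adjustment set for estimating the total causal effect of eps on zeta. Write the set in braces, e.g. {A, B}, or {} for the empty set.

{}

Variables eligible for adjustment (non-descendants of eps, excluding eps and zeta): {gamma, kappa, lam}.
Backdoor paths from eps to zeta:
  P1: eps <- gamma -> eta <- beta <- zeta
Each backdoor path contains an unconditioned collider, so every path is already blocked with the empty conditioning set:
  P1: blocked at collider eta (neither it nor any descendant is in the conditioning set).
The empty set is therefore the unique smallest valid set.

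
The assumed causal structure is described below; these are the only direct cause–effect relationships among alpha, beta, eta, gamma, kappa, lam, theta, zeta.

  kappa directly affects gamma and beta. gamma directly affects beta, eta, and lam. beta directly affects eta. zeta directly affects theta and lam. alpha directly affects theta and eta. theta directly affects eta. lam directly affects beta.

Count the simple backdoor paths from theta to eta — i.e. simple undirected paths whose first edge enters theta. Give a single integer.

7

A backdoor path from theta to eta is any simple undirected path whose first edge points into theta (i.e. leaves theta via a parent).
Parents of theta: {alpha, zeta}.
Enumerating:
  P1: theta <- zeta -> lam <- gamma <- kappa -> beta -> eta
  P2: theta <- zeta -> lam <- gamma -> beta -> eta
  P3: theta <- zeta -> lam <- gamma -> eta
  P4: theta <- zeta -> lam -> beta <- kappa -> gamma -> eta
  P5: theta <- zeta -> lam -> beta <- gamma -> eta
  P6: theta <- zeta -> lam -> beta -> eta
  P7: theta <- alpha -> eta
That exhausts the simple backdoor paths. Count: 7.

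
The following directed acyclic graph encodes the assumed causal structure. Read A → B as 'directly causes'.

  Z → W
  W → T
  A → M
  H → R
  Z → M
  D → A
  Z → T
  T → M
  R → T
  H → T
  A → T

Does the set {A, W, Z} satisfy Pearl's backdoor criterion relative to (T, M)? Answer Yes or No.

Yes

Backdoor paths from T to M (paths whose first edge points into T):
  P1: T <- Z -> M
  P2: T <- A -> M
  P3: T <- W <- Z -> M
Condition 1 (no descendant of T in the set): holds — descendants of T are {M}; none are in {A, W, Z}.
Condition 2 (every backdoor path blocked by {A, W, Z}):
  P1: blocked at fork node Z ∈ conditioning set.
  P2: blocked at fork node A ∈ conditioning set.
  P3: blocked at chain node W ∈ conditioning set.
{A, W, Z} satisfies the backdoor criterion.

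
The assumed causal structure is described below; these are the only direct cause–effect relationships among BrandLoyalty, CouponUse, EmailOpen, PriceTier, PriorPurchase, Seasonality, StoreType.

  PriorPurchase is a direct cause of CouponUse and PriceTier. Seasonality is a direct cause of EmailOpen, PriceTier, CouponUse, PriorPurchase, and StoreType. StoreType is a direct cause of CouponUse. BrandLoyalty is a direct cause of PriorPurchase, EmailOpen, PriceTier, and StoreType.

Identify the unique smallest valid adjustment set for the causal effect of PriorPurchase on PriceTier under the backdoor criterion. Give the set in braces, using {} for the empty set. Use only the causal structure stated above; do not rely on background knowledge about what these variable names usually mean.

{BrandLoyalty, Seasonality}

Variables eligible for adjustment (non-descendants of PriorPurchase, excluding PriorPurchase and PriceTier): {BrandLoyalty, EmailOpen, Seasonality, StoreType}.
Backdoor paths from PriorPurchase to PriceTier:
  P1: PriorPurchase <- Seasonality -> StoreType <- BrandLoyalty -> PriceTier
  P2: PriorPurchase <- Seasonality -> EmailOpen <- BrandLoyalty -> PriceTier
  P3: PriorPurchase <- Seasonality -> CouponUse <- StoreType <- BrandLoyalty -> PriceTier
  P4: PriorPurchase <- Seasonality -> PriceTier
  P5: PriorPurchase <- BrandLoyalty -> StoreType <- Seasonality -> PriceTier
  P6: PriorPurchase <- BrandLoyalty -> StoreType -> CouponUse <- Seasonality -> PriceTier
  P7: PriorPurchase <- BrandLoyalty -> EmailOpen <- Seasonality -> PriceTier
  P8: PriorPurchase <- BrandLoyalty -> PriceTier
The empty set is not sufficient: P4 (PriorPurchase <- Seasonality -> PriceTier) has no collider blocking it and no conditioned non-collider, so it is open.
Try {BrandLoyalty, Seasonality}:
  P1: blocked at fork node Seasonality ∈ conditioning set.
  P2: blocked at fork node Seasonality ∈ conditioning set.
  P3: blocked at fork node Seasonality ∈ conditioning set.
  P4: blocked at fork node Seasonality ∈ conditioning set.
  P5: blocked at fork node BrandLoyalty ∈ conditioning set.
  P6: blocked at fork node BrandLoyalty ∈ conditioning set.
  P7: blocked at fork node BrandLoyalty ∈ conditioning set.
  P8: blocked at fork node BrandLoyalty ∈ conditioning set.
{BrandLoyalty, Seasonality} contains no descendant of PriorPurchase and blocks every backdoor path.
Every element of {BrandLoyalty, Seasonality} is needed (dropping BrandLoyalty leaves P8 open; dropping Seasonality leaves P4 open), so no proper subset is valid.
Among all size-2 subsets of the eligible variables, only {BrandLoyalty, Seasonality} blocks every backdoor path, so it is the unique smallest valid adjustment set.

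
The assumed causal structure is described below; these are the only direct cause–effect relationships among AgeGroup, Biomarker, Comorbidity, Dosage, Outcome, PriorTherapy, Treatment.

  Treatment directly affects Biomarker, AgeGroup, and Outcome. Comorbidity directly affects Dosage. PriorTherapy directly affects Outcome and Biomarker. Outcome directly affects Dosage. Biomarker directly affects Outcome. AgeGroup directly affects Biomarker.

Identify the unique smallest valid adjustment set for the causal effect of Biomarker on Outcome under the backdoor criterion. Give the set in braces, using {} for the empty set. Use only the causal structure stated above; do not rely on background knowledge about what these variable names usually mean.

{PriorTherapy, Treatment}

Variables eligible for adjustment (non-descendants of Biomarker, excluding Biomarker and Outcome): {AgeGroup, Comorbidity, PriorTherapy, Treatment}.
Backdoor paths from Biomarker to Outcome:
  P1: Biomarker <- PriorTherapy -> Outcome
  P2: Biomarker <- Treatment -> Outcome
  P3: Biomarker <- AgeGroup <- Treatment -> Outcome
The empty set is not sufficient: P1 (Biomarker <- PriorTherapy -> Outcome) has no collider blocking it and no conditioned non-collider, so it is open.
Try {PriorTherapy, Treatment}:
  P1: blocked at fork node PriorTherapy ∈ conditioning set.
  P2: blocked at fork node Treatment ∈ conditioning set.
  P3: blocked at fork node Treatment ∈ conditioning set.
{PriorTherapy, Treatment} contains no descendant of Biomarker and blocks every backdoor path.
Every element of {PriorTherapy, Treatment} is needed (dropping PriorTherapy leaves P1 open; dropping Treatment leaves P2 open), so no proper subset is valid.
Among all size-2 subsets of the eligible variables, only {PriorTherapy, Treatment} blocks every backdoor path, so it is the unique smallest valid adjustment set.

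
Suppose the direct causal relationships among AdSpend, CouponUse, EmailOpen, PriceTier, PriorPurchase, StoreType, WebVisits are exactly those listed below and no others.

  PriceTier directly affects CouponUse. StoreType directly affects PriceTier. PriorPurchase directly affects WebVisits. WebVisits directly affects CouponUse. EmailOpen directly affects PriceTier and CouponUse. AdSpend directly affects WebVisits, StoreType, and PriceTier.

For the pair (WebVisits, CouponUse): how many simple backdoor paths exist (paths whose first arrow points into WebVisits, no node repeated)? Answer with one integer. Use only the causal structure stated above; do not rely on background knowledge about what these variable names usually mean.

A backdoor path from WebVisits to CouponUse is any simple undirected path whose first edge points into WebVisits (i.e. leaves WebVisits via a parent).
Parents of WebVisits: {AdSpend, PriorPurchase}.
Enumerating:
  P1: WebVisits <- AdSpend -> StoreType -> PriceTier <- EmailOpen -> CouponUse
  P2: WebVisits <- AdSpend -> StoreType -> PriceTier -> CouponUse
  P3: WebVisits <- AdSpend -> PriceTier <- EmailOpen -> CouponUse
  P4: WebVisits <- AdSpend -> PriceTier -> CouponUse
That exhausts the simple backdoor paths. Count: 4.

4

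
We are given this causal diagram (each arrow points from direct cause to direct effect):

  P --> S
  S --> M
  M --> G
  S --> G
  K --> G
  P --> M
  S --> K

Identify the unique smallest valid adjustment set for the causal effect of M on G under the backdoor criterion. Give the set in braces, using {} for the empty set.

Variables eligible for adjustment (non-descendants of M, excluding M and G): {K, P, S}.
Backdoor paths from M to G:
  P1: M <- P -> S -> K -> G
  P2: M <- P -> S -> G
  P3: M <- S -> K -> G
  P4: M <- S -> G
The empty set is not sufficient: P1 (M <- P -> S -> K -> G) has no collider blocking it and no conditioned non-collider, so it is open.
Try {S}:
  P1: blocked at chain node S ∈ conditioning set.
  P2: blocked at chain node S ∈ conditioning set.
  P3: blocked at fork node S ∈ conditioning set.
  P4: blocked at fork node S ∈ conditioning set.
{S} contains no descendant of M and blocks every backdoor path.
No other singleton works — e.g. {P} leaves P3 open — so {S} is the unique smallest valid adjustment set.

{S}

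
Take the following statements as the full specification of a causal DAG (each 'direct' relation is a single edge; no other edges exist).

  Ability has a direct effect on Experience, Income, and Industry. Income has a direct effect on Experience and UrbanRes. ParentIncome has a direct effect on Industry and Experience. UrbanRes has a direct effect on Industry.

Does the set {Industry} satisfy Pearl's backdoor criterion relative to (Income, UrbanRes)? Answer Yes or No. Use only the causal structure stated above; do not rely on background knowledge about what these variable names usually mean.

No

Backdoor paths from Income to UrbanRes (paths whose first edge points into Income):
  P1: Income <- Ability -> Experience <- ParentIncome -> Industry <- UrbanRes
  P2: Income <- Ability -> Industry <- UrbanRes
Condition 1 (no descendant of Income in the set): FAILS — Industry is a descendant of Income.
Condition 2 (every backdoor path blocked by {Industry}):
  P1: blocked at collider Experience (neither it nor any descendant is in the conditioning set).
  P2: open — collider(s) Industry are conditioned on (or have a conditioned descendant) and no non-collider on the path is in the set.
{Industry} does not satisfy the backdoor criterion.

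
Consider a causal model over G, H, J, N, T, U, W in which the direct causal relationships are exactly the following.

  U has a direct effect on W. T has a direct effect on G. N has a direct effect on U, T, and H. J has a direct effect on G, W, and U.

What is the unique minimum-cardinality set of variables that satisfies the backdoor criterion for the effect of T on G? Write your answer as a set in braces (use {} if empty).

Variables eligible for adjustment (non-descendants of T, excluding T and G): {H, J, N, U, W}.
Backdoor paths from T to G:
  P1: T <- N -> U <- J -> G
  P2: T <- N -> U -> W <- J -> G
Each backdoor path contains an unconditioned collider, so every path is already blocked with the empty conditioning set:
  P1: blocked at collider U (neither it nor any descendant is in the conditioning set).
  P2: blocked at collider W (neither it nor any descendant is in the conditioning set).
The empty set is therefore the unique smallest valid set.

{}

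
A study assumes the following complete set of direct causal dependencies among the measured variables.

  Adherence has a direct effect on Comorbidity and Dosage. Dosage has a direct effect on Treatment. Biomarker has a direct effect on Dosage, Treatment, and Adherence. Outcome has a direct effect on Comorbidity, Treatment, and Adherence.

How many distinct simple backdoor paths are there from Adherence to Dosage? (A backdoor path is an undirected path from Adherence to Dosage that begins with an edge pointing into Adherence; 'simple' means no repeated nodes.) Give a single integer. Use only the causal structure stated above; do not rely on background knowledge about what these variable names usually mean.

A backdoor path from Adherence to Dosage is any simple undirected path whose first edge points into Adherence (i.e. leaves Adherence via a parent).
Parents of Adherence: {Biomarker, Outcome}.
Enumerating:
  P1: Adherence <- Biomarker -> Dosage
  P2: Adherence <- Biomarker -> Treatment <- Dosage
  P3: Adherence <- Outcome -> Treatment <- Biomarker -> Dosage
  P4: Adherence <- Outcome -> Treatment <- Dosage
That exhausts the simple backdoor paths. Count: 4.

4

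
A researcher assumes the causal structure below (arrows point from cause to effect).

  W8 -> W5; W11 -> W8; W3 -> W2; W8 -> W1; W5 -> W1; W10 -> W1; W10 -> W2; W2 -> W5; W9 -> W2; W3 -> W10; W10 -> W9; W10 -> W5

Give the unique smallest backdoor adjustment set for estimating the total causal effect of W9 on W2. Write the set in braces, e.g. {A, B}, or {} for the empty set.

Variables eligible for adjustment (non-descendants of W9, excluding W9 and W2): {W10, W11, W3, W8}.
Backdoor paths from W9 to W2:
  P1: W9 <- W10 <- W3 -> W2
  P2: W9 <- W10 -> W2
  P3: W9 <- W10 -> W5 <- W2
  P4: W9 <- W10 -> W1 <- W8 -> W5 <- W2
  P5: W9 <- W10 -> W1 <- W5 <- W2
The empty set is not sufficient: P1 (W9 <- W10 <- W3 -> W2) has no collider blocking it and no conditioned non-collider, so it is open.
Try {W10}:
  P1: blocked at chain node W10 ∈ conditioning set.
  P2: blocked at fork node W10 ∈ conditioning set.
  P3: blocked at fork node W10 ∈ conditioning set.
  P4: blocked at fork node W10 ∈ conditioning set.
  P5: blocked at fork node W10 ∈ conditioning set.
{W10} contains no descendant of W9 and blocks every backdoor path.
No other singleton works — e.g. {W3} leaves P2 open — so {W10} is the unique smallest valid adjustment set.

{W10}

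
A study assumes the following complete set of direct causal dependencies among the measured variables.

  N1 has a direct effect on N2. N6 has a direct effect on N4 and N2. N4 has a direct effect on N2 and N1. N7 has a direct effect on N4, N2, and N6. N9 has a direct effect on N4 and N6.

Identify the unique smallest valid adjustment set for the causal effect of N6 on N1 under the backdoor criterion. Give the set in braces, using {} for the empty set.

{N7, N9}

Variables eligible for adjustment (non-descendants of N6, excluding N6 and N1): {N7, N9}.
Backdoor paths from N6 to N1:
  P1: N6 <- N7 -> N4 -> N1
  P2: N6 <- N7 -> N4 -> N2 <- N1
  P3: N6 <- N7 -> N2 <- N4 -> N1
  P4: N6 <- N7 -> N2 <- N1
  P5: N6 <- N9 -> N4 <- N7 -> N2 <- N1
  P6: N6 <- N9 -> N4 -> N1
  P7: N6 <- N9 -> N4 -> N2 <- N1
The empty set is not sufficient: P1 (N6 <- N7 -> N4 -> N1) has no collider blocking it and no conditioned non-collider, so it is open.
Try {N7, N9}:
  P1: blocked at fork node N7 ∈ conditioning set.
  P2: blocked at fork node N7 ∈ conditioning set.
  P3: blocked at fork node N7 ∈ conditioning set.
  P4: blocked at fork node N7 ∈ conditioning set.
  P5: blocked at fork node N9 ∈ conditioning set.
  P6: blocked at fork node N9 ∈ conditioning set.
  P7: blocked at fork node N9 ∈ conditioning set.
{N7, N9} contains no descendant of N6 and blocks every backdoor path.
Every element of {N7, N9} is needed (dropping N7 leaves P1 open; dropping N9 leaves P6 open), so no proper subset is valid.
Among all size-2 subsets of the eligible variables, only {N7, N9} blocks every backdoor path, so it is the unique smallest valid adjustment set.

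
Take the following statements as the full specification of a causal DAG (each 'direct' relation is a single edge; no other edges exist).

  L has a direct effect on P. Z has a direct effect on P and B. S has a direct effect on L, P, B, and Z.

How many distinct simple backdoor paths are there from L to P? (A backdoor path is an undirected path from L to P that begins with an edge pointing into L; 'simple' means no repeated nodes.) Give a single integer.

3

A backdoor path from L to P is any simple undirected path whose first edge points into L (i.e. leaves L via a parent).
Parents of L: {S}.
Enumerating:
  P1: L <- S -> Z -> P
  P2: L <- S -> P
  P3: L <- S -> B <- Z -> P
That exhausts the simple backdoor paths. Count: 3.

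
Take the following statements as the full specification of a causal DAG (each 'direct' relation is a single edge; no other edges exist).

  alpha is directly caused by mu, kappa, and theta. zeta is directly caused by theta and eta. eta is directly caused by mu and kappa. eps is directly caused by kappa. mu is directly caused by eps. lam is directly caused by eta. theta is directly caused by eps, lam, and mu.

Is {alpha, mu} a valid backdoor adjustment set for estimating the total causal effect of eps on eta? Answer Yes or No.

Backdoor paths from eps to eta (paths whose first edge points into eps):
  P1: eps <- kappa -> eta
  P2: eps <- kappa -> alpha <- mu -> eta
  P3: eps <- kappa -> alpha <- mu -> theta <- lam <- eta
  P4: eps <- kappa -> alpha <- mu -> theta -> zeta <- eta
  P5: eps <- kappa -> alpha <- theta <- mu -> eta
  P6: eps <- kappa -> alpha <- theta <- lam <- eta
  P7: eps <- kappa -> alpha <- theta -> zeta <- eta
Condition 1 (no descendant of eps in the set): FAILS — alpha and mu are descendants of eps.
Condition 2 (every backdoor path blocked by {alpha, mu}):
  P1: open — no interior node is in the conditioning set.
  P2: blocked at fork node mu ∈ conditioning set.
  P3: blocked at fork node mu ∈ conditioning set.
  P4: blocked at fork node mu ∈ conditioning set.
  P5: blocked at fork node mu ∈ conditioning set.
  P6: open — collider(s) alpha are conditioned on (or have a conditioned descendant) and no non-collider on the path is in the set.
  P7: blocked at collider zeta (neither it nor any descendant is in the conditioning set).
{alpha, mu} does not satisfy the backdoor criterion.

No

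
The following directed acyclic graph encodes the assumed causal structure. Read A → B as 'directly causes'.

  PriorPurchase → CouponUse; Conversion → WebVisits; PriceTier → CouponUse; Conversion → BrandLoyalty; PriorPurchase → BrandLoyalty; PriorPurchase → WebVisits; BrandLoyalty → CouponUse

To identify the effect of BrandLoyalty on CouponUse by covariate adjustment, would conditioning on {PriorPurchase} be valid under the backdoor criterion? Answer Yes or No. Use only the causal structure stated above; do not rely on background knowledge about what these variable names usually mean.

Yes

Backdoor paths from BrandLoyalty to CouponUse (paths whose first edge points into BrandLoyalty):
  P1: BrandLoyalty <- Conversion -> WebVisits <- PriorPurchase -> CouponUse
  P2: BrandLoyalty <- PriorPurchase -> CouponUse
Condition 1 (no descendant of BrandLoyalty in the set): holds — descendants of BrandLoyalty are {CouponUse}; none are in {PriorPurchase}.
Condition 2 (every backdoor path blocked by {PriorPurchase}):
  P1: blocked at collider WebVisits (neither it nor any descendant is in the conditioning set).
  P2: blocked at fork node PriorPurchase ∈ conditioning set.
{PriorPurchase} satisfies the backdoor criterion.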